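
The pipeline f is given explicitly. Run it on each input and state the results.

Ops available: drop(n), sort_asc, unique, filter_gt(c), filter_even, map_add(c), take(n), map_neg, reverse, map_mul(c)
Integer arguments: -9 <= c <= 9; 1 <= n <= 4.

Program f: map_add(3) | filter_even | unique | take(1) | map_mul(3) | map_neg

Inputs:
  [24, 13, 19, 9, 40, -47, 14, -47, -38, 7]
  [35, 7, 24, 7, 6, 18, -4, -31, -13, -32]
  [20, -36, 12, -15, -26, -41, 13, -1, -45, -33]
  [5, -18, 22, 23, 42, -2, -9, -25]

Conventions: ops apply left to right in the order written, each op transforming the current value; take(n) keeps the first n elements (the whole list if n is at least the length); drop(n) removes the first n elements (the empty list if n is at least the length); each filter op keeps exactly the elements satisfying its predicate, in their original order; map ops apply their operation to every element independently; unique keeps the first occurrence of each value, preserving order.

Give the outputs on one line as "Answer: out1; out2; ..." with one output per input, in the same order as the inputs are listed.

Execution, op by op:
  [24, 13, 19, 9, 40, -47, 14, -47, -38, 7] -> [27, 16, 22, 12, 43, -44, 17, -44, -35, 10] -> [16, 22, 12, -44, -44, 10] -> [16, 22, 12, -44, 10] -> [16] -> [48] -> [-48]
  [35, 7, 24, 7, 6, 18, -4, -31, -13, -32] -> [38, 10, 27, 10, 9, 21, -1, -28, -10, -29] -> [38, 10, 10, -28, -10] -> [38, 10, -28, -10] -> [38] -> [114] -> [-114]
  [20, -36, 12, -15, -26, -41, 13, -1, -45, -33] -> [23, -33, 15, -12, -23, -38, 16, 2, -42, -30] -> [-12, -38, 16, 2, -42, -30] -> [-12, -38, 16, 2, -42, -30] -> [-12] -> [-36] -> [36]
  [5, -18, 22, 23, 42, -2, -9, -25] -> [8, -15, 25, 26, 45, 1, -6, -22] -> [8, 26, -6, -22] -> [8, 26, -6, -22] -> [8] -> [24] -> [-24]

[-48]; [-114]; [36]; [-24]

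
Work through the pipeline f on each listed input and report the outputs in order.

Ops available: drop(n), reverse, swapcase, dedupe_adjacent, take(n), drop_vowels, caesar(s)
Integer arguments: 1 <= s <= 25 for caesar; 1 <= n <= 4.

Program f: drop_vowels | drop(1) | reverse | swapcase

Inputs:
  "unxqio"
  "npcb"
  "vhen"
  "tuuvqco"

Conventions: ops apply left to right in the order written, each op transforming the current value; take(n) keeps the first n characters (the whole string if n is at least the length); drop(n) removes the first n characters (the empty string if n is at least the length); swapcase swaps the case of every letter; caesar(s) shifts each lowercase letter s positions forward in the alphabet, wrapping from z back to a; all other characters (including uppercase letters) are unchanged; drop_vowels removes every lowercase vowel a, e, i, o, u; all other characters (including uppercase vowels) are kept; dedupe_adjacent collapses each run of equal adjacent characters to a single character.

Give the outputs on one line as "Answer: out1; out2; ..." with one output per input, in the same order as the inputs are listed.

Execution, op by op:
  "unxqio" -> "nxq" -> "xq" -> "qx" -> "QX"
  "npcb" -> "npcb" -> "pcb" -> "bcp" -> "BCP"
  "vhen" -> "vhn" -> "hn" -> "nh" -> "NH"
  "tuuvqco" -> "tvqc" -> "vqc" -> "cqv" -> "CQV"

"QX"; "BCP"; "NH"; "CQV"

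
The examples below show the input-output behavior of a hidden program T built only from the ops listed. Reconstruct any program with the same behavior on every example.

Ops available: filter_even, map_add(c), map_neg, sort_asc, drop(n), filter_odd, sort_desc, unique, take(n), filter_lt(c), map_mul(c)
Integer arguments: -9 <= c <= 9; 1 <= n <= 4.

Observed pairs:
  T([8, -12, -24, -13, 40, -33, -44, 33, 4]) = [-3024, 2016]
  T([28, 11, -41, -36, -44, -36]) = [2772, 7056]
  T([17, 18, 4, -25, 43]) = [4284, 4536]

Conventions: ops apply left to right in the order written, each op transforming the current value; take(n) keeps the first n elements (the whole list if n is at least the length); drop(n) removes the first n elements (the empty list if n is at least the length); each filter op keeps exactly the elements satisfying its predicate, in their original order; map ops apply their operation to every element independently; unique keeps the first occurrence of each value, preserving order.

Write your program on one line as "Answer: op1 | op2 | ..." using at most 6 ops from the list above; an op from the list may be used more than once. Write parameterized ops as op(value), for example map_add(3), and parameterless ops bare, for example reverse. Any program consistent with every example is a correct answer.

take(2) | map_mul(6) | sort_asc | map_mul(6) | map_mul(7)

Check, running the answer program on each example:
  [8, -12, -24, -13, 40, -33, -44, 33, 4] -> [8, -12] -> [48, -72] -> [-72, 48] -> [-432, 288] -> [-3024, 2016]
  [28, 11, -41, -36, -44, -36] -> [28, 11] -> [168, 66] -> [66, 168] -> [396, 1008] -> [2772, 7056]
  [17, 18, 4, -25, 43] -> [17, 18] -> [102, 108] -> [102, 108] -> [612, 648] -> [4284, 4536]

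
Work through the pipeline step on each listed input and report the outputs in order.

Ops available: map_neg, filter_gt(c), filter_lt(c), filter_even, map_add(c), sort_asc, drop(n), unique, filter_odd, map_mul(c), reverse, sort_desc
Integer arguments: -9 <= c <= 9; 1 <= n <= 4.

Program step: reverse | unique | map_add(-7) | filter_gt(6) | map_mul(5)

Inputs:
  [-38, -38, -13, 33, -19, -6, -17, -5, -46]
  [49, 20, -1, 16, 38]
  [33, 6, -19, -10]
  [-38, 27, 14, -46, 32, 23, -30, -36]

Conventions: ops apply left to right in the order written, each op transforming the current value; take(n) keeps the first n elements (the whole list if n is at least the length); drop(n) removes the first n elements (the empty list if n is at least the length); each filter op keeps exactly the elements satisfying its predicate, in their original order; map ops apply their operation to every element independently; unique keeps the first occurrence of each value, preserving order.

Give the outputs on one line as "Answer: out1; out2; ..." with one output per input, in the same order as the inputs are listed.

Execution, op by op:
  [-38, -38, -13, 33, -19, -6, -17, -5, -46] -> [-46, -5, -17, -6, -19, 33, -13, -38, -38] -> [-46, -5, -17, -6, -19, 33, -13, -38] -> [-53, -12, -24, -13, -26, 26, -20, -45] -> [26] -> [130]
  [49, 20, -1, 16, 38] -> [38, 16, -1, 20, 49] -> [38, 16, -1, 20, 49] -> [31, 9, -8, 13, 42] -> [31, 9, 13, 42] -> [155, 45, 65, 210]
  [33, 6, -19, -10] -> [-10, -19, 6, 33] -> [-10, -19, 6, 33] -> [-17, -26, -1, 26] -> [26] -> [130]
  [-38, 27, 14, -46, 32, 23, -30, -36] -> [-36, -30, 23, 32, -46, 14, 27, -38] -> [-36, -30, 23, 32, -46, 14, 27, -38] -> [-43, -37, 16, 25, -53, 7, 20, -45] -> [16, 25, 7, 20] -> [80, 125, 35, 100]

[130]; [155, 45, 65, 210]; [130]; [80, 125, 35, 100]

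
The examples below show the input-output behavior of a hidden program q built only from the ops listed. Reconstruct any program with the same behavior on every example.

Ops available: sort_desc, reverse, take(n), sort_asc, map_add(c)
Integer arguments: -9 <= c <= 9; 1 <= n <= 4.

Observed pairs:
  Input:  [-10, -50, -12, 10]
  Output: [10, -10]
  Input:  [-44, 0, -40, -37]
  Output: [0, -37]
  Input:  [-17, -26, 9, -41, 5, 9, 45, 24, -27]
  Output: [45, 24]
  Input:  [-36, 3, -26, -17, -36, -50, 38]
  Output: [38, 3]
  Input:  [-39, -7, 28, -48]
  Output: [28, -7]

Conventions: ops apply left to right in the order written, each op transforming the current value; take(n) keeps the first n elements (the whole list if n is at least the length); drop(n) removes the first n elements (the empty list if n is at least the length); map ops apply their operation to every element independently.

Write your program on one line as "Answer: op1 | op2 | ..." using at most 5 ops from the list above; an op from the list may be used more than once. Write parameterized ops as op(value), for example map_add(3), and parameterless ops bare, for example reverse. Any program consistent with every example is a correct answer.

reverse | sort_asc | reverse | take(2)

Check, running the answer program on each example:
  [-10, -50, -12, 10] -> [10, -12, -50, -10] -> [-50, -12, -10, 10] -> [10, -10, -12, -50] -> [10, -10]
  [-44, 0, -40, -37] -> [-37, -40, 0, -44] -> [-44, -40, -37, 0] -> [0, -37, -40, -44] -> [0, -37]
  [-17, -26, 9, -41, 5, 9, 45, 24, -27] -> [-27, 24, 45, 9, 5, -41, 9, -26, -17] -> [-41, -27, -26, -17, 5, 9, 9, 24, 45] -> [45, 24, 9, 9, 5, -17, -26, -27, -41] -> [45, 24]
  [-36, 3, -26, -17, -36, -50, 38] -> [38, -50, -36, -17, -26, 3, -36] -> [-50, -36, -36, -26, -17, 3, 38] -> [38, 3, -17, -26, -36, -36, -50] -> [38, 3]
  [-39, -7, 28, -48] -> [-48, 28, -7, -39] -> [-48, -39, -7, 28] -> [28, -7, -39, -48] -> [28, -7]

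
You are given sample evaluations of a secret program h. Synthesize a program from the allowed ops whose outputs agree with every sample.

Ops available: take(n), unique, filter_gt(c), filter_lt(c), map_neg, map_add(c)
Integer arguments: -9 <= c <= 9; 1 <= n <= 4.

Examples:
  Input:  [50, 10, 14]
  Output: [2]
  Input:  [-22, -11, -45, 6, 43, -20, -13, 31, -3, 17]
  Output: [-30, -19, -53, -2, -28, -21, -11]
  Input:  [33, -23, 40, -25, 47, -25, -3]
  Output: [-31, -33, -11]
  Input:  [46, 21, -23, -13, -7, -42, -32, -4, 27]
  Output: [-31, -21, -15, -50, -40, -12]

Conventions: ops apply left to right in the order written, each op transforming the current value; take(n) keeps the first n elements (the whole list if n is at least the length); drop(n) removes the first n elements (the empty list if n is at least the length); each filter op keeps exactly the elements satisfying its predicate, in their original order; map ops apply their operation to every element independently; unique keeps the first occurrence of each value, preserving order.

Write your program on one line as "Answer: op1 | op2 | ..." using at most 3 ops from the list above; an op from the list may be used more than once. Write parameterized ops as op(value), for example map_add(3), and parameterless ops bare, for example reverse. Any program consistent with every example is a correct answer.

map_add(-8) | unique | filter_lt(6)

Check, running the answer program on each example:
  [50, 10, 14] -> [42, 2, 6] -> [42, 2, 6] -> [2]
  [-22, -11, -45, 6, 43, -20, -13, 31, -3, 17] -> [-30, -19, -53, -2, 35, -28, -21, 23, -11, 9] -> [-30, -19, -53, -2, 35, -28, -21, 23, -11, 9] -> [-30, -19, -53, -2, -28, -21, -11]
  [33, -23, 40, -25, 47, -25, -3] -> [25, -31, 32, -33, 39, -33, -11] -> [25, -31, 32, -33, 39, -11] -> [-31, -33, -11]
  [46, 21, -23, -13, -7, -42, -32, -4, 27] -> [38, 13, -31, -21, -15, -50, -40, -12, 19] -> [38, 13, -31, -21, -15, -50, -40, -12, 19] -> [-31, -21, -15, -50, -40, -12]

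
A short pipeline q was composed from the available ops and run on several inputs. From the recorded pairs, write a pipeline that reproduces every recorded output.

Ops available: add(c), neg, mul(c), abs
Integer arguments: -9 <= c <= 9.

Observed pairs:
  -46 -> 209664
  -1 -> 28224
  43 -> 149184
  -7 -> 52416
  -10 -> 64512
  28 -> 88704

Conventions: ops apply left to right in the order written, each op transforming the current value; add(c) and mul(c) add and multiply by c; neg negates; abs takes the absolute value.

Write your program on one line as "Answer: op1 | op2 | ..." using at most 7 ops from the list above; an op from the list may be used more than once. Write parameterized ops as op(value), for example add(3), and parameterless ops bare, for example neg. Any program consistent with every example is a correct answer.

add(-6) | mul(9) | abs | mul(7) | mul(-8) | mul(-8)

Check, running the answer program on each example:
  -46 -> -52 -> -468 -> 468 -> 3276 -> -26208 -> 209664
  -1 -> -7 -> -63 -> 63 -> 441 -> -3528 -> 28224
  43 -> 37 -> 333 -> 333 -> 2331 -> -18648 -> 149184
  -7 -> -13 -> -117 -> 117 -> 819 -> -6552 -> 52416
  -10 -> -16 -> -144 -> 144 -> 1008 -> -8064 -> 64512
  28 -> 22 -> 198 -> 198 -> 1386 -> -11088 -> 88704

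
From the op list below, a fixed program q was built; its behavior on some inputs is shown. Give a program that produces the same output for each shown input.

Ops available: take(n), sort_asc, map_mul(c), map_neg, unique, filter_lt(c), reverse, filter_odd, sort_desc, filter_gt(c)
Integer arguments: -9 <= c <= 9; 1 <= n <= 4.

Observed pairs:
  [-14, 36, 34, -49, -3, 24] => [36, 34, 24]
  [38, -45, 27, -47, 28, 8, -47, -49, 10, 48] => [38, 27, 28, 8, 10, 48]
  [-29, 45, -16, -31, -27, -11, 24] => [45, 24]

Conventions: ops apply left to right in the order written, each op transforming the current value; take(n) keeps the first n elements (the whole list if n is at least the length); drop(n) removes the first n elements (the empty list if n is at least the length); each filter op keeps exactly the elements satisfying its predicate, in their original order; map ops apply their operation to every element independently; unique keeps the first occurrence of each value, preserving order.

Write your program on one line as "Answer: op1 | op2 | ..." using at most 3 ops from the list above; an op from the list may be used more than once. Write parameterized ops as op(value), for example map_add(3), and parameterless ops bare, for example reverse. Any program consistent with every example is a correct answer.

reverse | filter_gt(6) | reverse

Check, running the answer program on each example:
  [-14, 36, 34, -49, -3, 24] -> [24, -3, -49, 34, 36, -14] -> [24, 34, 36] -> [36, 34, 24]
  [38, -45, 27, -47, 28, 8, -47, -49, 10, 48] -> [48, 10, -49, -47, 8, 28, -47, 27, -45, 38] -> [48, 10, 8, 28, 27, 38] -> [38, 27, 28, 8, 10, 48]
  [-29, 45, -16, -31, -27, -11, 24] -> [24, -11, -27, -31, -16, 45, -29] -> [24, 45] -> [45, 24]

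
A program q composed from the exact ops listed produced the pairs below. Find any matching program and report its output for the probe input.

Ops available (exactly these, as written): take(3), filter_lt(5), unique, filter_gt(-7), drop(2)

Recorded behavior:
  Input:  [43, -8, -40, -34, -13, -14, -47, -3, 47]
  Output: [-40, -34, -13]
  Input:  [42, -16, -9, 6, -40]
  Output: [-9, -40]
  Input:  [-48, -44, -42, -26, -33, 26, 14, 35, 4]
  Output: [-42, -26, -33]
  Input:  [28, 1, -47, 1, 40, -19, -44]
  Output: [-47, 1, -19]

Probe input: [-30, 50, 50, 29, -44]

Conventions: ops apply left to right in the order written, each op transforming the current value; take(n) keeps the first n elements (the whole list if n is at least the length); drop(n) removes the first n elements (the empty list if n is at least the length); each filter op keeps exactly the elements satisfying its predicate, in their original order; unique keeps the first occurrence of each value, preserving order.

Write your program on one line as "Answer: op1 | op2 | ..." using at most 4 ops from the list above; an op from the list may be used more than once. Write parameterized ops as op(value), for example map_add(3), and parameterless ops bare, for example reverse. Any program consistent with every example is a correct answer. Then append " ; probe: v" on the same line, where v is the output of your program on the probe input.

drop(2) | filter_lt(5) | take(3) ; probe: [-44]

Check, running the answer program on each example:
  [43, -8, -40, -34, -13, -14, -47, -3, 47] -> [-40, -34, -13, -14, -47, -3, 47] -> [-40, -34, -13, -14, -47, -3] -> [-40, -34, -13]
  [42, -16, -9, 6, -40] -> [-9, 6, -40] -> [-9, -40] -> [-9, -40]
  [-48, -44, -42, -26, -33, 26, 14, 35, 4] -> [-42, -26, -33, 26, 14, 35, 4] -> [-42, -26, -33, 4] -> [-42, -26, -33]
  [28, 1, -47, 1, 40, -19, -44] -> [-47, 1, 40, -19, -44] -> [-47, 1, -19, -44] -> [-47, 1, -19]
  probe: [-30, 50, 50, 29, -44] -> [50, 29, -44] -> [-44] -> [-44]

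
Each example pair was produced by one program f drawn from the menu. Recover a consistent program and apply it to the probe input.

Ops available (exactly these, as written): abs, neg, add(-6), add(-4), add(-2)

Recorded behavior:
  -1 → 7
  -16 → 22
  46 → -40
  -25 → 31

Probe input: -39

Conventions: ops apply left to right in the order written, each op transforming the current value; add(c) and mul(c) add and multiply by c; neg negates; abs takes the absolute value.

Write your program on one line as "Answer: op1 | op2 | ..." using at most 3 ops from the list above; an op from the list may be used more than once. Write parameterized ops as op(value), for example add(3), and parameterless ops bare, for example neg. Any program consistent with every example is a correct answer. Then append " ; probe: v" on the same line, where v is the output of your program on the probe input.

add(-2) | add(-4) | neg ; probe: 45

Check, running the answer program on each example:
  -1 -> -3 -> -7 -> 7
  -16 -> -18 -> -22 -> 22
  46 -> 44 -> 40 -> -40
  -25 -> -27 -> -31 -> 31
  probe: -39 -> -41 -> -45 -> 45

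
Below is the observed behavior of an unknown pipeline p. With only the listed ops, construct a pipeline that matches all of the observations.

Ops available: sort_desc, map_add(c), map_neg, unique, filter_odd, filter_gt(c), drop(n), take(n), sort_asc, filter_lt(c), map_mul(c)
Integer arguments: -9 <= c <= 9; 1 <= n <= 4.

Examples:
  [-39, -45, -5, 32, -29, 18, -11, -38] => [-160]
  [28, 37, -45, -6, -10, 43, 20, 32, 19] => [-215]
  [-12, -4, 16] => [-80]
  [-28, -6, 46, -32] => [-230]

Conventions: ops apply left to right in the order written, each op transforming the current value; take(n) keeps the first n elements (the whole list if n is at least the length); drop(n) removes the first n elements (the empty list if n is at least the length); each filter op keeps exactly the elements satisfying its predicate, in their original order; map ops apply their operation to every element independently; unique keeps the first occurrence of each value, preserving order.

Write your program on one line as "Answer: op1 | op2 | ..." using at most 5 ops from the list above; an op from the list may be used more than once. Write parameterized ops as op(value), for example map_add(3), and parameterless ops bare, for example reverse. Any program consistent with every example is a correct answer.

map_mul(-5) | sort_desc | sort_asc | take(4) | take(1)

Check, running the answer program on each example:
  [-39, -45, -5, 32, -29, 18, -11, -38] -> [195, 225, 25, -160, 145, -90, 55, 190] -> [225, 195, 190, 145, 55, 25, -90, -160] -> [-160, -90, 25, 55, 145, 190, 195, 225] -> [-160, -90, 25, 55] -> [-160]
  [28, 37, -45, -6, -10, 43, 20, 32, 19] -> [-140, -185, 225, 30, 50, -215, -100, -160, -95] -> [225, 50, 30, -95, -100, -140, -160, -185, -215] -> [-215, -185, -160, -140, -100, -95, 30, 50, 225] -> [-215, -185, -160, -140] -> [-215]
  [-12, -4, 16] -> [60, 20, -80] -> [60, 20, -80] -> [-80, 20, 60] -> [-80, 20, 60] -> [-80]
  [-28, -6, 46, -32] -> [140, 30, -230, 160] -> [160, 140, 30, -230] -> [-230, 30, 140, 160] -> [-230, 30, 140, 160] -> [-230]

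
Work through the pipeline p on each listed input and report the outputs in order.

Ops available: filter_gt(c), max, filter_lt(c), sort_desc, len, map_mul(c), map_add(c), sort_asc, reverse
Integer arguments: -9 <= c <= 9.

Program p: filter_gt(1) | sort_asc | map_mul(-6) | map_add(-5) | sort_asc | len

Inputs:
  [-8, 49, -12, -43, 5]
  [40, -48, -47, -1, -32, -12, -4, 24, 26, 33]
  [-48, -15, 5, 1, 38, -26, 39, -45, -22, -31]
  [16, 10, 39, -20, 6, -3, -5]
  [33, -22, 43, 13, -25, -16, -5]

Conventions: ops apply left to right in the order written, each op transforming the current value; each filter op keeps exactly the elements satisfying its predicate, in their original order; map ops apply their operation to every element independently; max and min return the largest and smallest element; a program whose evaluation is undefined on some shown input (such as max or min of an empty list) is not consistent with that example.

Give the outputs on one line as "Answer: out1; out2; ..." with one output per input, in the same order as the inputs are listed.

Execution, op by op:
  [-8, 49, -12, -43, 5] -> [49, 5] -> [5, 49] -> [-30, -294] -> [-35, -299] -> [-299, -35] -> 2
  [40, -48, -47, -1, -32, -12, -4, 24, 26, 33] -> [40, 24, 26, 33] -> [24, 26, 33, 40] -> [-144, -156, -198, -240] -> [-149, -161, -203, -245] -> [-245, -203, -161, -149] -> 4
  [-48, -15, 5, 1, 38, -26, 39, -45, -22, -31] -> [5, 38, 39] -> [5, 38, 39] -> [-30, -228, -234] -> [-35, -233, -239] -> [-239, -233, -35] -> 3
  [16, 10, 39, -20, 6, -3, -5] -> [16, 10, 39, 6] -> [6, 10, 16, 39] -> [-36, -60, -96, -234] -> [-41, -65, -101, -239] -> [-239, -101, -65, -41] -> 4
  [33, -22, 43, 13, -25, -16, -5] -> [33, 43, 13] -> [13, 33, 43] -> [-78, -198, -258] -> [-83, -203, -263] -> [-263, -203, -83] -> 3

2; 4; 3; 4; 3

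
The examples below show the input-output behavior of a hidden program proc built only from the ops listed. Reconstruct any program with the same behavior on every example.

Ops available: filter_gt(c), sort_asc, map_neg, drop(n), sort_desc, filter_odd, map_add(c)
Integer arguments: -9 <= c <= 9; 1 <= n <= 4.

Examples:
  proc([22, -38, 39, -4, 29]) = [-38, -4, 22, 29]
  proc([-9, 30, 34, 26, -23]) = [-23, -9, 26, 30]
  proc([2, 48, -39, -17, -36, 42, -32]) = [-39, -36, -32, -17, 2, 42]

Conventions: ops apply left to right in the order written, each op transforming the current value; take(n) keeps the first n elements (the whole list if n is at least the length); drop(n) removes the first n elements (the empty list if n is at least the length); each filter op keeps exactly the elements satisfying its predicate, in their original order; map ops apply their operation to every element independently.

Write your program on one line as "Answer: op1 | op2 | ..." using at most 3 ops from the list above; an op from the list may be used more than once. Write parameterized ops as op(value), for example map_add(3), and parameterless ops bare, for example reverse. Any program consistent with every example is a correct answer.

sort_desc | drop(1) | sort_asc

Check, running the answer program on each example:
  [22, -38, 39, -4, 29] -> [39, 29, 22, -4, -38] -> [29, 22, -4, -38] -> [-38, -4, 22, 29]
  [-9, 30, 34, 26, -23] -> [34, 30, 26, -9, -23] -> [30, 26, -9, -23] -> [-23, -9, 26, 30]
  [2, 48, -39, -17, -36, 42, -32] -> [48, 42, 2, -17, -32, -36, -39] -> [42, 2, -17, -32, -36, -39] -> [-39, -36, -32, -17, 2, 42]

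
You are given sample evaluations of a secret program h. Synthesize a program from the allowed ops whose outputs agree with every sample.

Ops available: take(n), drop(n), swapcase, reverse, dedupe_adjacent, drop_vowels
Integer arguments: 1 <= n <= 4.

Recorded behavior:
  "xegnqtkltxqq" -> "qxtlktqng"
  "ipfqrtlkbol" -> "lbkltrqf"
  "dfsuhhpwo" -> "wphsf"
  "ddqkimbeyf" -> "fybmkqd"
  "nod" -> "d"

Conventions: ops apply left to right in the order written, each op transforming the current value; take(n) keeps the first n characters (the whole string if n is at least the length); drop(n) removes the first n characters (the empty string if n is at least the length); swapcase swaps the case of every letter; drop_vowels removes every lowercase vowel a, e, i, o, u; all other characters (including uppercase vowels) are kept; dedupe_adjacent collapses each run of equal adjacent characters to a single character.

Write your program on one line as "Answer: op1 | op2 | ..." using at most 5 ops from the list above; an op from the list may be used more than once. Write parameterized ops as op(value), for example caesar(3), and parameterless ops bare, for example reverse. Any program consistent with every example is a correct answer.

drop_vowels | drop(1) | dedupe_adjacent | reverse

Check, running the answer program on each example:
  "xegnqtkltxqq" -> "xgnqtkltxqq" -> "gnqtkltxqq" -> "gnqtkltxq" -> "qxtlktqng"
  "ipfqrtlkbol" -> "pfqrtlkbl" -> "fqrtlkbl" -> "fqrtlkbl" -> "lbkltrqf"
  "dfsuhhpwo" -> "dfshhpw" -> "fshhpw" -> "fshpw" -> "wphsf"
  "ddqkimbeyf" -> "ddqkmbyf" -> "dqkmbyf" -> "dqkmbyf" -> "fybmkqd"
  "nod" -> "nd" -> "d" -> "d" -> "d"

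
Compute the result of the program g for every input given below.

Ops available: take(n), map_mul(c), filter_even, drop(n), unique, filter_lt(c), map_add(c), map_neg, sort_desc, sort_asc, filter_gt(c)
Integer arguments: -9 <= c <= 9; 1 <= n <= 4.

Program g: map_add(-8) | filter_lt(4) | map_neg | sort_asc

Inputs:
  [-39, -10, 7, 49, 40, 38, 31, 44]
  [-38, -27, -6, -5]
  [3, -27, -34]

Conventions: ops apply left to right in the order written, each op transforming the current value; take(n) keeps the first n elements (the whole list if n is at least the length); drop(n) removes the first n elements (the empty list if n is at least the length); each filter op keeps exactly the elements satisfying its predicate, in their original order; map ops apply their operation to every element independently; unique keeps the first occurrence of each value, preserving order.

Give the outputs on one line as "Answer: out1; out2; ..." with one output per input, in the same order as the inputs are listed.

[1, 18, 47]; [13, 14, 35, 46]; [5, 35, 42]

Execution, op by op:
  [-39, -10, 7, 49, 40, 38, 31, 44] -> [-47, -18, -1, 41, 32, 30, 23, 36] -> [-47, -18, -1] -> [47, 18, 1] -> [1, 18, 47]
  [-38, -27, -6, -5] -> [-46, -35, -14, -13] -> [-46, -35, -14, -13] -> [46, 35, 14, 13] -> [13, 14, 35, 46]
  [3, -27, -34] -> [-5, -35, -42] -> [-5, -35, -42] -> [5, 35, 42] -> [5, 35, 42]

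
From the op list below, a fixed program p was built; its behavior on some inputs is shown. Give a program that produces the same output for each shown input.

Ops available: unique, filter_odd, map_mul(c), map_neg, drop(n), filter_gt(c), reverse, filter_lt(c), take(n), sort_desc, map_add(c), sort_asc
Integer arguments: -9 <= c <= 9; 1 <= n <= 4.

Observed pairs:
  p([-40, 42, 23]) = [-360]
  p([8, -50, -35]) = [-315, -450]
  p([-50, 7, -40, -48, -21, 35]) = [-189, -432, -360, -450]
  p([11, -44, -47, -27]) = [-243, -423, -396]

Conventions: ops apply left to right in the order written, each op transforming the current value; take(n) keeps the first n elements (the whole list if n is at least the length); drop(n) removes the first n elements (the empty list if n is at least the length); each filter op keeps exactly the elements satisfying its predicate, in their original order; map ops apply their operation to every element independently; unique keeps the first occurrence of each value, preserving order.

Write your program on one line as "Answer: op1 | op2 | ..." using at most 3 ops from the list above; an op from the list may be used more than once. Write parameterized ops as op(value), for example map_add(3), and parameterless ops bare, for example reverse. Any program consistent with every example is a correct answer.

map_mul(9) | reverse | filter_lt(7)

Check, running the answer program on each example:
  [-40, 42, 23] -> [-360, 378, 207] -> [207, 378, -360] -> [-360]
  [8, -50, -35] -> [72, -450, -315] -> [-315, -450, 72] -> [-315, -450]
  [-50, 7, -40, -48, -21, 35] -> [-450, 63, -360, -432, -189, 315] -> [315, -189, -432, -360, 63, -450] -> [-189, -432, -360, -450]
  [11, -44, -47, -27] -> [99, -396, -423, -243] -> [-243, -423, -396, 99] -> [-243, -423, -396]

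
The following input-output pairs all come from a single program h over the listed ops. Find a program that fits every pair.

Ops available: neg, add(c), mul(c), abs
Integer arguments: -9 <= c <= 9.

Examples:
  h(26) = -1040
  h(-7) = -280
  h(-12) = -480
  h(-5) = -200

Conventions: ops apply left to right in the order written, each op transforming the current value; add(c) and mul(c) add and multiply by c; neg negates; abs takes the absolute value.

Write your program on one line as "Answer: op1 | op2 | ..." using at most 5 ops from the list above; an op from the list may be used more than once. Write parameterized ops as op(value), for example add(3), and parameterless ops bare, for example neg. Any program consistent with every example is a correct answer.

mul(5) | mul(-8) | neg | abs | neg

Check, running the answer program on each example:
  26 -> 130 -> -1040 -> 1040 -> 1040 -> -1040
  -7 -> -35 -> 280 -> -280 -> 280 -> -280
  -12 -> -60 -> 480 -> -480 -> 480 -> -480
  -5 -> -25 -> 200 -> -200 -> 200 -> -200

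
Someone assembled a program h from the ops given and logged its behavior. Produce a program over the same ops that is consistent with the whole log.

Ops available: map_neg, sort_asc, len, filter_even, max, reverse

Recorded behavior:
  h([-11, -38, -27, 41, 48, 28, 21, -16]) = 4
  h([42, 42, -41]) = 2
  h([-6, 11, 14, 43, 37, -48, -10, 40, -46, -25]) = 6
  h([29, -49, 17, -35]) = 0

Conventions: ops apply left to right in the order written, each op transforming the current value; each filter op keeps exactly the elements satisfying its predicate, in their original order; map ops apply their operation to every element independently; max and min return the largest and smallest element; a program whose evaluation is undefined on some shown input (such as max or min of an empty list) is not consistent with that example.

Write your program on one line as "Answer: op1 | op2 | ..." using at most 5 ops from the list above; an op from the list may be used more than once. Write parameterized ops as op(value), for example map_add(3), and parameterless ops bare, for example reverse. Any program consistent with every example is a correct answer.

sort_asc | map_neg | filter_even | len

Check, running the answer program on each example:
  [-11, -38, -27, 41, 48, 28, 21, -16] -> [-38, -27, -16, -11, 21, 28, 41, 48] -> [38, 27, 16, 11, -21, -28, -41, -48] -> [38, 16, -28, -48] -> 4
  [42, 42, -41] -> [-41, 42, 42] -> [41, -42, -42] -> [-42, -42] -> 2
  [-6, 11, 14, 43, 37, -48, -10, 40, -46, -25] -> [-48, -46, -25, -10, -6, 11, 14, 37, 40, 43] -> [48, 46, 25, 10, 6, -11, -14, -37, -40, -43] -> [48, 46, 10, 6, -14, -40] -> 6
  [29, -49, 17, -35] -> [-49, -35, 17, 29] -> [49, 35, -17, -29] -> [] -> 0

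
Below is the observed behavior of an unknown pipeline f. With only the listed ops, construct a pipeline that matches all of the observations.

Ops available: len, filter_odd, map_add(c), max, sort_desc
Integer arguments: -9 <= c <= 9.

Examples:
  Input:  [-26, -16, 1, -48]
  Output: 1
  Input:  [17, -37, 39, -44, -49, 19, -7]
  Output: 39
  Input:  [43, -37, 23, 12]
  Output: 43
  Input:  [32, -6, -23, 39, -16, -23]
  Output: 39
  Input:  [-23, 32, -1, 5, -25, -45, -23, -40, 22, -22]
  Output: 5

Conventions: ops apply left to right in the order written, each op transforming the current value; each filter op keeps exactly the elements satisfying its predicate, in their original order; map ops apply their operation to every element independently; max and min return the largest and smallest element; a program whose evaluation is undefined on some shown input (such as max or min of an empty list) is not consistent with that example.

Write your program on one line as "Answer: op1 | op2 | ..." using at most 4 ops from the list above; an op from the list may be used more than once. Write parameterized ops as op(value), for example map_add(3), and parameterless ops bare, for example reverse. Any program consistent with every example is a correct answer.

filter_odd | sort_desc | max

Check, running the answer program on each example:
  [-26, -16, 1, -48] -> [1] -> [1] -> 1
  [17, -37, 39, -44, -49, 19, -7] -> [17, -37, 39, -49, 19, -7] -> [39, 19, 17, -7, -37, -49] -> 39
  [43, -37, 23, 12] -> [43, -37, 23] -> [43, 23, -37] -> 43
  [32, -6, -23, 39, -16, -23] -> [-23, 39, -23] -> [39, -23, -23] -> 39
  [-23, 32, -1, 5, -25, -45, -23, -40, 22, -22] -> [-23, -1, 5, -25, -45, -23] -> [5, -1, -23, -23, -25, -45] -> 5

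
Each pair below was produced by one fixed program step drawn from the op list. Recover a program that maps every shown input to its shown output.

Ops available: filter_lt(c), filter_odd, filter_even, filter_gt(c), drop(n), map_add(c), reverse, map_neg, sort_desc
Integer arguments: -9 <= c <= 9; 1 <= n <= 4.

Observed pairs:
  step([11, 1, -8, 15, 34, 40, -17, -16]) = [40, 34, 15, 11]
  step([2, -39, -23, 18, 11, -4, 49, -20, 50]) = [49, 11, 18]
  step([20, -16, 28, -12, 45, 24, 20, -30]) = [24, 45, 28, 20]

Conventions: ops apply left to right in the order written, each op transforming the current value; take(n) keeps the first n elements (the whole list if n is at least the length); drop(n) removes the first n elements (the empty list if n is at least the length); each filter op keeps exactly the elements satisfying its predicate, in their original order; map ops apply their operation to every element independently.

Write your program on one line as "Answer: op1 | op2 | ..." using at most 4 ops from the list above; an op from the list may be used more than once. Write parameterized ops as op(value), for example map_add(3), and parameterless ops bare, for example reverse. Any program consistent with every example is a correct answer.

reverse | drop(2) | filter_gt(5)

Check, running the answer program on each example:
  [11, 1, -8, 15, 34, 40, -17, -16] -> [-16, -17, 40, 34, 15, -8, 1, 11] -> [40, 34, 15, -8, 1, 11] -> [40, 34, 15, 11]
  [2, -39, -23, 18, 11, -4, 49, -20, 50] -> [50, -20, 49, -4, 11, 18, -23, -39, 2] -> [49, -4, 11, 18, -23, -39, 2] -> [49, 11, 18]
  [20, -16, 28, -12, 45, 24, 20, -30] -> [-30, 20, 24, 45, -12, 28, -16, 20] -> [24, 45, -12, 28, -16, 20] -> [24, 45, 28, 20]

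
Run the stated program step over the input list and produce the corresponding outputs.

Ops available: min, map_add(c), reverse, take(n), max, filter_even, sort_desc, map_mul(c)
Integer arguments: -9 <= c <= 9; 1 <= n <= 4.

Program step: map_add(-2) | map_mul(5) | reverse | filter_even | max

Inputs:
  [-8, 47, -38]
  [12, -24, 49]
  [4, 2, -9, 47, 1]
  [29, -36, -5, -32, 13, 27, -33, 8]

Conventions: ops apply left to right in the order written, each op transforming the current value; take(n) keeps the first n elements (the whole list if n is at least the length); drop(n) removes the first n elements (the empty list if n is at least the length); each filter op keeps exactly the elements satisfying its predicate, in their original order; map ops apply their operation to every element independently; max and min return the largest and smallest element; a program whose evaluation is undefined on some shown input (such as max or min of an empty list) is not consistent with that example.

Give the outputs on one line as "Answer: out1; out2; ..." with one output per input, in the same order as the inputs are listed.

Execution, op by op:
  [-8, 47, -38] -> [-10, 45, -40] -> [-50, 225, -200] -> [-200, 225, -50] -> [-200, -50] -> -50
  [12, -24, 49] -> [10, -26, 47] -> [50, -130, 235] -> [235, -130, 50] -> [-130, 50] -> 50
  [4, 2, -9, 47, 1] -> [2, 0, -11, 45, -1] -> [10, 0, -55, 225, -5] -> [-5, 225, -55, 0, 10] -> [0, 10] -> 10
  [29, -36, -5, -32, 13, 27, -33, 8] -> [27, -38, -7, -34, 11, 25, -35, 6] -> [135, -190, -35, -170, 55, 125, -175, 30] -> [30, -175, 125, 55, -170, -35, -190, 135] -> [30, -170, -190] -> 30

-50; 50; 10; 30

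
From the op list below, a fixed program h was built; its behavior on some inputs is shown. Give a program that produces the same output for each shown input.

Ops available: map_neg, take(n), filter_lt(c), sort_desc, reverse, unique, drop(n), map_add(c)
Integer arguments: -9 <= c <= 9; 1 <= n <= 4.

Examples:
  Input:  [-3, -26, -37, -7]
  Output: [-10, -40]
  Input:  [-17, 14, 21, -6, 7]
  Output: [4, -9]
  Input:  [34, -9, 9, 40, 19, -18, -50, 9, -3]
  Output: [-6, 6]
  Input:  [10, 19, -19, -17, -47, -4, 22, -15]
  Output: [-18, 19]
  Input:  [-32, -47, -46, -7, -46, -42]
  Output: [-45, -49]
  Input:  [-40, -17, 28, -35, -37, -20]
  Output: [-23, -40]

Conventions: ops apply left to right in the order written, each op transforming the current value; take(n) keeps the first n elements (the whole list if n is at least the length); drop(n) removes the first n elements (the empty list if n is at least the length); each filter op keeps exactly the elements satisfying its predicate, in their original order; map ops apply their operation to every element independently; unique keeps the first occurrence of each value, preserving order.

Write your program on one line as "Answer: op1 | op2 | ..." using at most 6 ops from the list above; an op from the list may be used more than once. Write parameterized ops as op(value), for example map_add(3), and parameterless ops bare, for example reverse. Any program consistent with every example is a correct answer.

map_neg | map_add(3) | reverse | take(2) | map_neg

Check, running the answer program on each example:
  [-3, -26, -37, -7] -> [3, 26, 37, 7] -> [6, 29, 40, 10] -> [10, 40, 29, 6] -> [10, 40] -> [-10, -40]
  [-17, 14, 21, -6, 7] -> [17, -14, -21, 6, -7] -> [20, -11, -18, 9, -4] -> [-4, 9, -18, -11, 20] -> [-4, 9] -> [4, -9]
  [34, -9, 9, 40, 19, -18, -50, 9, -3] -> [-34, 9, -9, -40, -19, 18, 50, -9, 3] -> [-31, 12, -6, -37, -16, 21, 53, -6, 6] -> [6, -6, 53, 21, -16, -37, -6, 12, -31] -> [6, -6] -> [-6, 6]
  [10, 19, -19, -17, -47, -4, 22, -15] -> [-10, -19, 19, 17, 47, 4, -22, 15] -> [-7, -16, 22, 20, 50, 7, -19, 18] -> [18, -19, 7, 50, 20, 22, -16, -7] -> [18, -19] -> [-18, 19]
  [-32, -47, -46, -7, -46, -42] -> [32, 47, 46, 7, 46, 42] -> [35, 50, 49, 10, 49, 45] -> [45, 49, 10, 49, 50, 35] -> [45, 49] -> [-45, -49]
  [-40, -17, 28, -35, -37, -20] -> [40, 17, -28, 35, 37, 20] -> [43, 20, -25, 38, 40, 23] -> [23, 40, 38, -25, 20, 43] -> [23, 40] -> [-23, -40]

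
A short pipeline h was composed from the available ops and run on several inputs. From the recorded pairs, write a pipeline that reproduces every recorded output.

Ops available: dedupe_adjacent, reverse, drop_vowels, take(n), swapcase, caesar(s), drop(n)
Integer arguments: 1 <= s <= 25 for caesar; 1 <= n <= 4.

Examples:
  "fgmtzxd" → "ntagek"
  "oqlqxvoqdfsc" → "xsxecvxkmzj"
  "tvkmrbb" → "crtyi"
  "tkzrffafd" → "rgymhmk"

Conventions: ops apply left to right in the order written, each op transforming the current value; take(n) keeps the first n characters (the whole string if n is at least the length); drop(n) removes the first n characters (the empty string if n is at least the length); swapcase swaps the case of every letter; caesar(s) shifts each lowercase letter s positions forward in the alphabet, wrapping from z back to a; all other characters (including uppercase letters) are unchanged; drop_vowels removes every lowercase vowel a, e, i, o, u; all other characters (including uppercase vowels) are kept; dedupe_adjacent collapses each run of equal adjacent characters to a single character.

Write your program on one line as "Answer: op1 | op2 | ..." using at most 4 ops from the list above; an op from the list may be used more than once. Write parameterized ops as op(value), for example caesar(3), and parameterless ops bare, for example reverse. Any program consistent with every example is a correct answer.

drop(1) | caesar(24) | caesar(9) | dedupe_adjacent

Check, running the answer program on each example:
  "fgmtzxd" -> "gmtzxd" -> "ekrxvb" -> "ntagek" -> "ntagek"
  "oqlqxvoqdfsc" -> "qlqxvoqdfsc" -> "ojovtmobdqa" -> "xsxecvxkmzj" -> "xsxecvxkmzj"
  "tvkmrbb" -> "vkmrbb" -> "tikpzz" -> "crtyii" -> "crtyi"
  "tkzrffafd" -> "kzrffafd" -> "ixpddydb" -> "rgymmhmk" -> "rgymhmk"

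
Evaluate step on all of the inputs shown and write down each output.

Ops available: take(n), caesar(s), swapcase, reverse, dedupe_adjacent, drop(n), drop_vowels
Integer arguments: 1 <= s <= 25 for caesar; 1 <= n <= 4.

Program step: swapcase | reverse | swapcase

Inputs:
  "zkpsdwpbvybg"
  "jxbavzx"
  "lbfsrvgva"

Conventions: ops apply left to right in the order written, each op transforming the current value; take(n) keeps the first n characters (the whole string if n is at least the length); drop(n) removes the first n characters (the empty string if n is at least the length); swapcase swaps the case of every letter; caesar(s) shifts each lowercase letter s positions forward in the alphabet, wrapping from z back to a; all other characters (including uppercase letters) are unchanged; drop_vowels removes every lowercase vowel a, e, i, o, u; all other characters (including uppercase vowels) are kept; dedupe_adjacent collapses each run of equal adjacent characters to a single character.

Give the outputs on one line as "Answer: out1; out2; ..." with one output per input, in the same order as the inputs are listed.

"gbyvbpwdspkz"; "xzvabxj"; "avgvrsfbl"

Execution, op by op:
  "zkpsdwpbvybg" -> "ZKPSDWPBVYBG" -> "GBYVBPWDSPKZ" -> "gbyvbpwdspkz"
  "jxbavzx" -> "JXBAVZX" -> "XZVABXJ" -> "xzvabxj"
  "lbfsrvgva" -> "LBFSRVGVA" -> "AVGVRSFBL" -> "avgvrsfbl"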